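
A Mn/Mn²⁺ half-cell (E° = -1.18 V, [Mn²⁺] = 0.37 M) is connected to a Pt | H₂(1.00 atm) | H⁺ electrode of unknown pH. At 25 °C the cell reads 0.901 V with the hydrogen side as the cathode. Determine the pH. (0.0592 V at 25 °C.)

pH = 4.93

E°_cell = 1.18 V and n = 2.
log Q = n(E° − E)/0.0592 = 2×(1.18 − 0.901)/0.0592 = 9.426.
With Q = [Mn²⁺]·P(H₂) / [H⁺]^2, solving for [H⁺] gives log[H⁺] = -4.929, so pH = 4.93.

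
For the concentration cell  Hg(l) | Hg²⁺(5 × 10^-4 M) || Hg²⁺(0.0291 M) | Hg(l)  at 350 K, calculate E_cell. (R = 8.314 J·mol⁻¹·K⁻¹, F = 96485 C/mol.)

Both half-cells are Hg²⁺/Hg, so E°_cell = 0. The concentrated side is the cathode; the cell reaction moves Hg²⁺ from high to low concentration with n = 2.
Q = [Hg²⁺]_dilute/[Hg²⁺]_conc = 5 × 10^-4/0.0291 = 0.0172.
E = 0 − (RT/nF) ln Q = −((8.314×350)/(2×96485))(-4.064) = 0.0613 V.

0.061 V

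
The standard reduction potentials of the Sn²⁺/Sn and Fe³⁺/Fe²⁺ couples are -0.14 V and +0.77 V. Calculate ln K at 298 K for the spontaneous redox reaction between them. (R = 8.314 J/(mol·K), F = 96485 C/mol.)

E°_cell = +0.77 − (-0.14) = 0.91 V, with n = 2 electrons transferred.
At equilibrium E = 0, so the Nernst equation gives ln K = nFE°/RT = (2)(96485)(0.91)/((8.314)(298)) = 70.88.

ln K = 70.9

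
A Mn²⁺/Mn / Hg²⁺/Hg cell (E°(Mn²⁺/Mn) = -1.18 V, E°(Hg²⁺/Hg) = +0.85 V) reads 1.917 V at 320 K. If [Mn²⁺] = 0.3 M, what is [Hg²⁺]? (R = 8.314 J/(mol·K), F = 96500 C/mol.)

8.3 × 10^-5 M

From the Nernst equation, ln Q = nF(E° − E)/RT = 2×96500×(2.03 − 1.917)/(8.314×320) = 8.197, so Q = 3630.
With Q = [Mn²⁺]/[Hg²⁺] and the known concentrations, [Hg²⁺] in the denominator gives [Hg²⁺] = 8.3 × 10^-5 M.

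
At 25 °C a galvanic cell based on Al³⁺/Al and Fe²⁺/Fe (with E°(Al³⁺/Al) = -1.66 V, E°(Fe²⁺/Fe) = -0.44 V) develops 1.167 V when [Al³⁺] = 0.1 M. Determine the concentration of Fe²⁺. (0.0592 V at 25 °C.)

From the Nernst equation, log Q = n(E° − E)/0.0592 = 6(1.22 − 1.167)/0.0592 = 5.372, so Q = 2.35 × 10^5.
With Q = [Al³⁺]^2/[Fe²⁺]^3 and the known concentrations, [Fe²⁺]^3 in the denominator gives [Fe²⁺] = 0.0035 M.

0.0035 M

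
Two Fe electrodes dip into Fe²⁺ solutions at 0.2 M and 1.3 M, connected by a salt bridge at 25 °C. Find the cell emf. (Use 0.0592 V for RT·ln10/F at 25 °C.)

Both half-cells are Fe²⁺/Fe, so E°_cell = 0. The concentrated side is the cathode; the cell reaction moves Fe²⁺ from high to low concentration with n = 2.
Q = [Fe²⁺]_dilute/[Fe²⁺]_conc = 0.2/1.3 = 0.154.
E = 0 − (0.0592/2) log Q = −(0.0592/2)(-0.813) = 0.0241 V.

0.024 V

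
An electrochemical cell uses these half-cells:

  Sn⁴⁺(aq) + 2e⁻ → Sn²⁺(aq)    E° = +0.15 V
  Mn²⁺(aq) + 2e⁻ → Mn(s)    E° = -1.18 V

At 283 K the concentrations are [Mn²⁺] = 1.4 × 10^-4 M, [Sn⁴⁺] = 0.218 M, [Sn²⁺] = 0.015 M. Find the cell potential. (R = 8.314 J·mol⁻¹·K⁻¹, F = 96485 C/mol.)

The Sn⁴⁺/Sn²⁺ couple has the higher reduction potential and acts as the cathode, so E°_cell = +0.15 − (-1.18) = 1.33 V.
Balancing electrons gives n = 2; the reaction quotient is Q = [Mn²⁺]·[Sn²⁺]/[Sn⁴⁺] = 9.63 × 10^-6.
E = E° − (RT/nF) ln Q = 1.33 − (8.314×283)/(2×96485) × (-11.550) = 1.330 + 0.141 = 1.471 V.

1.47 V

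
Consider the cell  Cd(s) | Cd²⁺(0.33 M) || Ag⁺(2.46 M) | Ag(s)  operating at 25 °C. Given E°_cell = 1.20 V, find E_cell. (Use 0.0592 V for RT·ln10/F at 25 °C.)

1.24 V

Balancing electrons gives n = 2; the reaction quotient is Q = [Cd²⁺]/[Ag⁺]^2 = 0.0545.
At 25 °C, E = E° − (0.0592/n) log Q = 1.20 − (0.0592/2)(-1.263) = 1.200 + 0.037 = 1.237 V.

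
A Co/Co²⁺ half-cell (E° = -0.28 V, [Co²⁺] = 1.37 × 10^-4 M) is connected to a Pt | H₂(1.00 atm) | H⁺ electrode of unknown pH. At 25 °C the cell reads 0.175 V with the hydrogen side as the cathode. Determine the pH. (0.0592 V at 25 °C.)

E°_cell = 0.28 V and n = 2.
log Q = n(E° − E)/0.0592 = 2×(0.28 − 0.175)/0.0592 = 3.547.
With Q = [Co²⁺]·P(H₂) / [H⁺]^2, solving for [H⁺] gives log[H⁺] = -3.705, so pH = 3.71.

pH = 3.71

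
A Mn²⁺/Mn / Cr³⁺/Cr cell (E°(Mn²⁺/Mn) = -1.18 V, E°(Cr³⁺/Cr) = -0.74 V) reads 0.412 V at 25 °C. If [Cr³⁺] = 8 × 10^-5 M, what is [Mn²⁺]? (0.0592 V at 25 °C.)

From the Nernst equation, log Q = n(E° − E)/0.0592 = 6(0.44 − 0.412)/0.0592 = 2.838, so Q = 688.
With Q = [Mn²⁺]^3/[Cr³⁺]^2 and the known concentrations, [Mn²⁺]^3 in the numerator gives [Mn²⁺] = 0.016 M.

0.016 M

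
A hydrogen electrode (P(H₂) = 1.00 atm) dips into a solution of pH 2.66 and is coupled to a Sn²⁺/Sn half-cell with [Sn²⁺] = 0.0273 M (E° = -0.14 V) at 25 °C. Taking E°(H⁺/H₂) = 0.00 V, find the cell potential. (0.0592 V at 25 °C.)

0.029 V

The hydrogen couple is the cathode, so E°_cell = 0.14 V; n = 2.
[H⁺] = 10^(−2.66) = 0.0022 M, and Q = [Sn²⁺]·P(H₂) / [H⁺]^2 = 5700.
E = E° − (0.0592/2) log Q = 0.14 − (0.0592/2)(3.756) = 0.029 V.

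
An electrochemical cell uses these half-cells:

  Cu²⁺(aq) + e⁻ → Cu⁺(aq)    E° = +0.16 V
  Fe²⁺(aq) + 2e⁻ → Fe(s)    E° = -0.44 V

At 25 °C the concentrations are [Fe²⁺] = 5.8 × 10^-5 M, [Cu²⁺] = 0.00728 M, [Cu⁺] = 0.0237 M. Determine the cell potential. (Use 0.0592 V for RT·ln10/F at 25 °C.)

The Cu²⁺/Cu⁺ couple has the higher reduction potential and acts as the cathode, so E°_cell = +0.16 − (-0.44) = 0.60 V.
Balancing electrons gives n = 2; the reaction quotient is Q = [Fe²⁺]·[Cu⁺]^2/[Cu²⁺]^2 = 6.15 × 10^-4.
At 25 °C, E = E° − (0.0592/n) log Q = 0.60 − (0.0592/2)(-3.211) = 0.600 + 0.095 = 0.695 V.

0.695 V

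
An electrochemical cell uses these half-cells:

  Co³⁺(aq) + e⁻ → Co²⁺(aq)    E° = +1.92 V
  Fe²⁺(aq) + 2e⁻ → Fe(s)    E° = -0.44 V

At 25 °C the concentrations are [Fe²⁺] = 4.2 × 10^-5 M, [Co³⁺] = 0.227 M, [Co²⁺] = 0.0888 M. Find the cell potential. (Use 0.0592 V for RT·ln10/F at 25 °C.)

The Co³⁺/Co²⁺ couple has the higher reduction potential and acts as the cathode, so E°_cell = +1.92 − (-0.44) = 2.36 V.
Balancing electrons gives n = 2; the reaction quotient is Q = [Fe²⁺]·[Co²⁺]^2/[Co³⁺]^2 = 6.43 × 10^-6.
At 25 °C, E = E° − (0.0592/n) log Q = 2.36 − (0.0592/2)(-5.192) = 2.360 + 0.154 = 2.514 V.

2.51 V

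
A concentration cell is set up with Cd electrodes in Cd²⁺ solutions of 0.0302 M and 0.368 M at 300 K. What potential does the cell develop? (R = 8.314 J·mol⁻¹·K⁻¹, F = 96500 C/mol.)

0.032 V

Both half-cells are Cd²⁺/Cd, so E°_cell = 0. The concentrated side is the cathode; the cell reaction moves Cd²⁺ from high to low concentration with n = 2.
Q = [Cd²⁺]_dilute/[Cd²⁺]_conc = 0.0302/0.368 = 0.0821.
E = 0 − (RT/nF) ln Q = −((8.314×300)/(2×96500))(-2.500) = 0.0323 V.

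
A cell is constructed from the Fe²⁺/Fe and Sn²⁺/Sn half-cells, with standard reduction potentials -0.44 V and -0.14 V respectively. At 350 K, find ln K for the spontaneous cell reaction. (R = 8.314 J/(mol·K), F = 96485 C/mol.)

E°_cell = -0.14 − (-0.44) = 0.30 V, with n = 2 electrons transferred.
At equilibrium E = 0, so the Nernst equation gives ln K = nFE°/RT = (2)(96485)(0.30)/((8.314)(350)) = 19.89.

ln K = 19.9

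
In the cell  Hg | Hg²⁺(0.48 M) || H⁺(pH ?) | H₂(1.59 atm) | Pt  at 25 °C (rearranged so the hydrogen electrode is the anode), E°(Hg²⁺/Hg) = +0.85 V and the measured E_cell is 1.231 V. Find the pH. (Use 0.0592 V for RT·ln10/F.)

E°_cell = 0.85 V and n = 2.
log Q = n(E° − E)/0.0592 = 2×(0.85 − 1.231)/0.0592 = -12.872.
With Q = [H⁺]^2 / ([Hg²⁺]·P(H₂)), solving for [H⁺] gives log[H⁺] = -6.494, so pH = 6.49.

pH = 6.49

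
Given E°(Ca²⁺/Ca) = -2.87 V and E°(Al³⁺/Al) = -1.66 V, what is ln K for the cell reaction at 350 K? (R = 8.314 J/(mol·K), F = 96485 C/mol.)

E°_cell = -1.66 − (-2.87) = 1.21 V, with n = 6 electrons transferred.
At equilibrium E = 0, so the Nernst equation gives ln K = nFE°/RT = (6)(96485)(1.21)/((8.314)(350)) = 240.72.

ln K = 240.7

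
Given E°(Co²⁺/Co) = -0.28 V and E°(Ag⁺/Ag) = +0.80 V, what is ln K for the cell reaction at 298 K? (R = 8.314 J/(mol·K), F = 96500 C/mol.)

E°_cell = +0.80 − (-0.28) = 1.08 V, with n = 2 electrons transferred.
At equilibrium E = 0, so the Nernst equation gives ln K = nFE°/RT = (2)(96500)(1.08)/((8.314)(298)) = 84.13.

ln K = 84.1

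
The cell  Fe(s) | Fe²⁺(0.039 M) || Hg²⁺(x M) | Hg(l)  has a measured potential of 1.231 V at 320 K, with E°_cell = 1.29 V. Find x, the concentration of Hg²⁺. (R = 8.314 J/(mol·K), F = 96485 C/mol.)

5.4 × 10^-4 M

From the Nernst equation, ln Q = nF(E° − E)/RT = 2×96485×(1.29 − 1.231)/(8.314×320) = 4.279, so Q = 72.2.
With Q = [Fe²⁺]/[Hg²⁺] and the known concentrations, [Hg²⁺] in the denominator gives [Hg²⁺] = 5.4 × 10^-4 M.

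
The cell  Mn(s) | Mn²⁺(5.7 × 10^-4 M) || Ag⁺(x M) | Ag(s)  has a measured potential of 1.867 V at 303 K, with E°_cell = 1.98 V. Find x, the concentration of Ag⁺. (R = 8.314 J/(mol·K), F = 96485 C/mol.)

From the Nernst equation, ln Q = nF(E° − E)/RT = 2×96485×(1.98 − 1.867)/(8.314×303) = 8.656, so Q = 5740.
With Q = [Mn²⁺]/[Ag⁺]^2 and the known concentrations, [Ag⁺]^2 in the denominator gives [Ag⁺] = 3.2 × 10^-4 M.

3.2 × 10^-4 M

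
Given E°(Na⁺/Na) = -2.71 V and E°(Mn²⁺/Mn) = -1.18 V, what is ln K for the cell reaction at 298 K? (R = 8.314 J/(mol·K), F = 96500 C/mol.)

E°_cell = -1.18 − (-2.71) = 1.53 V, with n = 2 electrons transferred.
At equilibrium E = 0, so the Nernst equation gives ln K = nFE°/RT = (2)(96500)(1.53)/((8.314)(298)) = 119.19.

ln K = 119.2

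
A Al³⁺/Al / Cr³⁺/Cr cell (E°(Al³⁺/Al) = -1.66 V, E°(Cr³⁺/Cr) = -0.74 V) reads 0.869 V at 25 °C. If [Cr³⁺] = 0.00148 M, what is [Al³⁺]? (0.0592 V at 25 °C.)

0.57 M

From the Nernst equation, log Q = n(E° − E)/0.0592 = 3(0.92 − 0.869)/0.0592 = 2.584, so Q = 384.
With Q = [Al³⁺]/[Cr³⁺] and the known concentrations, [Al³⁺] in the numerator gives [Al³⁺] = 0.57 M.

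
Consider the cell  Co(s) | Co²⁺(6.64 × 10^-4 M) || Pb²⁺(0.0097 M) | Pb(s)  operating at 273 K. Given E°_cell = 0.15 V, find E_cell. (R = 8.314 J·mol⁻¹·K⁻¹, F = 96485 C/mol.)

0.182 V

Balancing electrons gives n = 2; the reaction quotient is Q = [Co²⁺]/[Pb²⁺] = 0.0685.
E = E° − (RT/nF) ln Q = 0.15 − (8.314×273)/(2×96485) × (-2.682) = 0.150 + 0.032 = 0.182 V.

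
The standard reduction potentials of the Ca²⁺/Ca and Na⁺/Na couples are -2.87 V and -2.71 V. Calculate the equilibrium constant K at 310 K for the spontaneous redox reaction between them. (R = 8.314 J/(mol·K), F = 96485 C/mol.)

1.6 × 10^5

E°_cell = -2.71 − (-2.87) = 0.16 V, with n = 2 electrons transferred.
At equilibrium E = 0, so the Nernst equation gives ln K = nFE°/RT = (2)(96485)(0.16)/((8.314)(310)) = 11.98.
K = e^11.98 = 1.6 × 10^5.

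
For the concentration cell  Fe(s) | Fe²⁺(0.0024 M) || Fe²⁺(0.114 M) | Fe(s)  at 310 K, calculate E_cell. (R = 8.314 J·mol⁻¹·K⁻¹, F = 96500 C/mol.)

Both half-cells are Fe²⁺/Fe, so E°_cell = 0. The concentrated side is the cathode; the cell reaction moves Fe²⁺ from high to low concentration with n = 2.
Q = [Fe²⁺]_dilute/[Fe²⁺]_conc = 0.0024/0.114 = 0.0211.
E = 0 − (RT/nF) ln Q = −((8.314×310)/(2×96500))(-3.861) = 0.0516 V.

0.052 V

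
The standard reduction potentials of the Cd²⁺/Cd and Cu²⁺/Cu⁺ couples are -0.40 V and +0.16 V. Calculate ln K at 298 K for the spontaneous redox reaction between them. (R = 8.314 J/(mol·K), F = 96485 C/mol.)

ln K = 43.6

E°_cell = +0.16 − (-0.40) = 0.56 V, with n = 2 electrons transferred.
At equilibrium E = 0, so the Nernst equation gives ln K = nFE°/RT = (2)(96485)(0.56)/((8.314)(298)) = 43.62.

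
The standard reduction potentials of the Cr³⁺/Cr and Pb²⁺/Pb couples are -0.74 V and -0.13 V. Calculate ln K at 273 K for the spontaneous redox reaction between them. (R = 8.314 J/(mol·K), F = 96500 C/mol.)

E°_cell = -0.13 − (-0.74) = 0.61 V, with n = 6 electrons transferred.
At equilibrium E = 0, so the Nernst equation gives ln K = nFE°/RT = (6)(96500)(0.61)/((8.314)(273)) = 155.61.

ln K = 155.6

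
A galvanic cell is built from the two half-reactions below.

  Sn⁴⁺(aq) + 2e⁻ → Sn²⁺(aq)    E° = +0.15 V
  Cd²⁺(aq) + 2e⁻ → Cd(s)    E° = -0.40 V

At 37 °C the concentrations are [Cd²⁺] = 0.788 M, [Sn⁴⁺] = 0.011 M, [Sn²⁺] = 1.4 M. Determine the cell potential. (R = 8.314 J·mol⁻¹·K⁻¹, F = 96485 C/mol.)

The Sn⁴⁺/Sn²⁺ couple has the higher reduction potential and acts as the cathode, so E°_cell = +0.15 − (-0.40) = 0.55 V.
Balancing electrons gives n = 2; the reaction quotient is Q = [Cd²⁺]·[Sn²⁺]/[Sn⁴⁺] = 100.
E = E° − (RT/nF) ln Q = 0.55 − (8.314×310)/(2×96485) × (4.608) = 0.550 − 0.062 = 0.488 V.

0.488 V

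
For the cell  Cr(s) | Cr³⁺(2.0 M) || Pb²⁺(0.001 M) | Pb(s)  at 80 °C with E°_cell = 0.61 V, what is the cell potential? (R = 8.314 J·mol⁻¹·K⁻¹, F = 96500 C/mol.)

Balancing electrons gives n = 6; the reaction quotient is Q = [Cr³⁺]^2/[Pb²⁺]^3 = 4 × 10^9.
E = E° − (RT/nF) ln Q = 0.61 − (8.314×353)/(6×96500) × (22.110) = 0.610 − 0.112 = 0.498 V.

0.498 V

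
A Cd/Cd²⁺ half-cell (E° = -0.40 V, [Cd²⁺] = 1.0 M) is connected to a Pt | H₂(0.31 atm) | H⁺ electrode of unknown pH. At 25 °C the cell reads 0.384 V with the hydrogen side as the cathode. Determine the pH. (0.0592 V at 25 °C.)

E°_cell = 0.40 V and n = 2.
log Q = n(E° − E)/0.0592 = 2×(0.40 − 0.384)/0.0592 = 0.541.
With Q = [Cd²⁺]·P(H₂) / [H⁺]^2, solving for [H⁺] gives log[H⁺] = -0.525, so pH = 0.52.

pH = 0.52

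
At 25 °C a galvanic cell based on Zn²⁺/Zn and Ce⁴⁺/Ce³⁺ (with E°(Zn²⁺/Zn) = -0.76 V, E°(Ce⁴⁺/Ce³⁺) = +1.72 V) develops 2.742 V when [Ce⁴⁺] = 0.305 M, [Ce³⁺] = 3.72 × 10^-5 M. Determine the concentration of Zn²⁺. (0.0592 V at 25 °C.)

0.095 M

From the Nernst equation, log Q = n(E° − E)/0.0592 = 2(2.48 − 2.742)/0.0592 = -8.851, so Q = 1.41 × 10^-9.
With Q = [Zn²⁺]·[Ce³⁺]^2/[Ce⁴⁺]^2 and the known concentrations, [Zn²⁺] in the numerator gives [Zn²⁺] = 0.095 M.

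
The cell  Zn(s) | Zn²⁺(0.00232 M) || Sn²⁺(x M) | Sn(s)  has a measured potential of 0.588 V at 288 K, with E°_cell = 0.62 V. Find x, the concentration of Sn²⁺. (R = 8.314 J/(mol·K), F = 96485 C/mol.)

1.8 × 10^-4 M

From the Nernst equation, ln Q = nF(E° − E)/RT = 2×96485×(0.62 − 0.588)/(8.314×288) = 2.579, so Q = 13.2.
With Q = [Zn²⁺]/[Sn²⁺] and the known concentrations, [Sn²⁺] in the denominator gives [Sn²⁺] = 1.8 × 10^-4 M.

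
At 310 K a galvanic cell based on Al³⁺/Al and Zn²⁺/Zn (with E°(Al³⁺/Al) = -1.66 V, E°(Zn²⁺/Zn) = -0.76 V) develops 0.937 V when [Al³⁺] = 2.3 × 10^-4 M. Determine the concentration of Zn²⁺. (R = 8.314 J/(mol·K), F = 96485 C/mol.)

From the Nernst equation, ln Q = nF(E° − E)/RT = 6×96485×(0.90 − 0.937)/(8.314×310) = -8.311, so Q = 2.46 × 10^-4.
With Q = [Al³⁺]^2/[Zn²⁺]^3 and the known concentrations, [Zn²⁺]^3 in the denominator gives [Zn²⁺] = 0.06 M.

0.06 M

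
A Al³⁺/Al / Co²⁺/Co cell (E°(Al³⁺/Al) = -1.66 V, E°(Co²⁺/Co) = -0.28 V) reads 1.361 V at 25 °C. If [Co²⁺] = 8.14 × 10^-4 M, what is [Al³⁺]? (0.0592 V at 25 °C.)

From the Nernst equation, log Q = n(E° − E)/0.0592 = 6(1.38 − 1.361)/0.0592 = 1.926, so Q = 84.3.
With Q = [Al³⁺]^2/[Co²⁺]^3 and the known concentrations, [Al³⁺]^2 in the numerator gives [Al³⁺] = 2.1 × 10^-4 M.

2.1 × 10^-4 M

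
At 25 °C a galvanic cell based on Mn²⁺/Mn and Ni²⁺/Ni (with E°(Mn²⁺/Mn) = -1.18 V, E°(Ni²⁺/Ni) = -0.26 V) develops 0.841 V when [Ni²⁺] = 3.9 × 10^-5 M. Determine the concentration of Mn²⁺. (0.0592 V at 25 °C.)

0.018 M

From the Nernst equation, log Q = n(E° − E)/0.0592 = 2(0.92 − 0.841)/0.0592 = 2.669, so Q = 467.
With Q = [Mn²⁺]/[Ni²⁺] and the known concentrations, [Mn²⁺] in the numerator gives [Mn²⁺] = 0.018 M.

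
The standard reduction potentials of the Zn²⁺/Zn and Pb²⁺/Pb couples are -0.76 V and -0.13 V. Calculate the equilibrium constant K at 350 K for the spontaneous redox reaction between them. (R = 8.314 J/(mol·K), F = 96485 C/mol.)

1.4 × 10^18

E°_cell = -0.13 − (-0.76) = 0.63 V, with n = 2 electrons transferred.
At equilibrium E = 0, so the Nernst equation gives ln K = nFE°/RT = (2)(96485)(0.63)/((8.314)(350)) = 41.78.
K = e^41.78 = 1.4 × 10^18.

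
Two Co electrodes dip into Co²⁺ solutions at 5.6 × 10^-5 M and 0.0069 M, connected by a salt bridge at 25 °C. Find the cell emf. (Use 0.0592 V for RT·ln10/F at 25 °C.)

Both half-cells are Co²⁺/Co, so E°_cell = 0. The concentrated side is the cathode; the cell reaction moves Co²⁺ from high to low concentration with n = 2.
Q = [Co²⁺]_dilute/[Co²⁺]_conc = 5.6 × 10^-5/0.0069 = 0.00812.
E = 0 − (0.0592/2) log Q = −(0.0592/2)(-2.091) = 0.0619 V.

0.062 V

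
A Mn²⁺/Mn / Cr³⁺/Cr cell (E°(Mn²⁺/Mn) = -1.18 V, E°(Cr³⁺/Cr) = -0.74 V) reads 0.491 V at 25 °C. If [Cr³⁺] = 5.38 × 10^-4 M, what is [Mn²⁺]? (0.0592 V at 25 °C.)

From the Nernst equation, log Q = n(E° − E)/0.0592 = 6(0.44 − 0.491)/0.0592 = -5.169, so Q = 6.78 × 10^-6.
With Q = [Mn²⁺]^3/[Cr³⁺]^2 and the known concentrations, [Mn²⁺]^3 in the numerator gives [Mn²⁺] = 1.3 × 10^-4 M.

1.3 × 10^-4 M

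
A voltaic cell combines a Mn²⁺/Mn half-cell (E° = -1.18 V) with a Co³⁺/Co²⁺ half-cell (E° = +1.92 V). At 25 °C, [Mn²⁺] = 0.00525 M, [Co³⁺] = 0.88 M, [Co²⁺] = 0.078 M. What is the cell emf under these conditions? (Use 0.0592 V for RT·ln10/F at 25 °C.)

3.23 V

The Co³⁺/Co²⁺ couple has the higher reduction potential and acts as the cathode, so E°_cell = +1.92 − (-1.18) = 3.10 V.
Balancing electrons gives n = 2; the reaction quotient is Q = [Mn²⁺]·[Co²⁺]^2/[Co³⁺]^2 = 4.12 × 10^-5.
At 25 °C, E = E° − (0.0592/n) log Q = 3.10 − (0.0592/2)(-4.385) = 3.100 + 0.130 = 3.230 V.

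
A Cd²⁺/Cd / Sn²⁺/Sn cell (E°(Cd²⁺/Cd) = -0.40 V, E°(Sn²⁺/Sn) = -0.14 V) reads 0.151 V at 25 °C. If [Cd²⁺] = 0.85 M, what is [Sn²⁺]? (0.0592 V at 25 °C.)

From the Nernst equation, log Q = n(E° − E)/0.0592 = 2(0.26 − 0.151)/0.0592 = 3.682, so Q = 4810.
With Q = [Cd²⁺]/[Sn²⁺] and the known concentrations, [Sn²⁺] in the denominator gives [Sn²⁺] = 1.8 × 10^-4 M.

1.8 × 10^-4 M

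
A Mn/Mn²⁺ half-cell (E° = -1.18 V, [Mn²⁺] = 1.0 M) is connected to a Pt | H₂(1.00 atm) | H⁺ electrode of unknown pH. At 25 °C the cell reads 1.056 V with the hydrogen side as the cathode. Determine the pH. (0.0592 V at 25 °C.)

E°_cell = 1.18 V and n = 2.
log Q = n(E° − E)/0.0592 = 2×(1.18 − 1.056)/0.0592 = 4.189.
With Q = [Mn²⁺]·P(H₂) / [H⁺]^2, solving for [H⁺] gives log[H⁺] = -2.095, so pH = 2.09.

pH = 2.09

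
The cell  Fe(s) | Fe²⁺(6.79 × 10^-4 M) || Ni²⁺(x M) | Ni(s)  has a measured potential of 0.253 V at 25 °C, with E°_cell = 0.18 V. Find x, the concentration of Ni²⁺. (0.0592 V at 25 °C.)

0.2 M

From the Nernst equation, log Q = n(E° − E)/0.0592 = 2(0.18 − 0.253)/0.0592 = -2.466, so Q = 0.00342.
With Q = [Fe²⁺]/[Ni²⁺] and the known concentrations, [Ni²⁺] in the denominator gives [Ni²⁺] = 0.2 M.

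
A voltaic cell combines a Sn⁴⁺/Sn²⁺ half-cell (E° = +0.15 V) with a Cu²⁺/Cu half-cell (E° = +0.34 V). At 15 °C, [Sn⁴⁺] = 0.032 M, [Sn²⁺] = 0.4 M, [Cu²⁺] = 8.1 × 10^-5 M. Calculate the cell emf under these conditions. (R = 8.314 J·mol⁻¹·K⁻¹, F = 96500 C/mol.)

The Cu²⁺/Cu couple has the higher reduction potential and acts as the cathode, so E°_cell = +0.34 − (+0.15) = 0.19 V.
Balancing electrons gives n = 2; the reaction quotient is Q = [Sn⁴⁺]/([Sn²⁺]·[Cu²⁺]) = 988.
E = E° − (RT/nF) ln Q = 0.19 − (8.314×288)/(2×96500) × (6.895) = 0.190 − 0.086 = 0.104 V.

0.104 V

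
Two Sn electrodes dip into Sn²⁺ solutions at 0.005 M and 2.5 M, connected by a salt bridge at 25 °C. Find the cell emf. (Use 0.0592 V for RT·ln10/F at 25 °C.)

0.080 V

Both half-cells are Sn²⁺/Sn, so E°_cell = 0. The concentrated side is the cathode; the cell reaction moves Sn²⁺ from high to low concentration with n = 2.
Q = [Sn²⁺]_dilute/[Sn²⁺]_conc = 0.005/2.5 = 0.00200.
E = 0 − (0.0592/2) log Q = −(0.0592/2)(-2.699) = 0.0799 V.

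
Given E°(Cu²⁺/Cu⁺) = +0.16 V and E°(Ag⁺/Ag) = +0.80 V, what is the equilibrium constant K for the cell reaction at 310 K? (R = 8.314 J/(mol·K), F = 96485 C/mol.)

E°_cell = +0.80 − (+0.16) = 0.64 V, with n = 1 electron transferred.
At equilibrium E = 0, so the Nernst equation gives ln K = nFE°/RT = (1)(96485)(0.64)/((8.314)(310)) = 23.96.
K = e^23.96 = 2.5 × 10^10.

2.5 × 10^10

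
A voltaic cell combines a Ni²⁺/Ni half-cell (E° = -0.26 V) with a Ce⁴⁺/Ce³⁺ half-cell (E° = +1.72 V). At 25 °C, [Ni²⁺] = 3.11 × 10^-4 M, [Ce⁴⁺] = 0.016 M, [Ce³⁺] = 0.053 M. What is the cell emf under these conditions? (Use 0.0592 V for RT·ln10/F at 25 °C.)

The Ce⁴⁺/Ce³⁺ couple has the higher reduction potential and acts as the cathode, so E°_cell = +1.72 − (-0.26) = 1.98 V.
Balancing electrons gives n = 2; the reaction quotient is Q = [Ni²⁺]·[Ce³⁺]^2/[Ce⁴⁺]^2 = 0.00341.
At 25 °C, E = E° − (0.0592/n) log Q = 1.98 − (0.0592/2)(-2.467) = 1.980 + 0.073 = 2.053 V.

2.05 V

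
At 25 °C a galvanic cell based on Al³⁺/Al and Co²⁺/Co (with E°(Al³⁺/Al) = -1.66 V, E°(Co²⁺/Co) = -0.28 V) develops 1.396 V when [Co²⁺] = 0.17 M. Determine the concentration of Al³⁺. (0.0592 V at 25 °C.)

0.011 M

From the Nernst equation, log Q = n(E° − E)/0.0592 = 6(1.38 − 1.396)/0.0592 = -1.622, so Q = 0.0239.
With Q = [Al³⁺]^2/[Co²⁺]^3 and the known concentrations, [Al³⁺]^2 in the numerator gives [Al³⁺] = 0.011 M.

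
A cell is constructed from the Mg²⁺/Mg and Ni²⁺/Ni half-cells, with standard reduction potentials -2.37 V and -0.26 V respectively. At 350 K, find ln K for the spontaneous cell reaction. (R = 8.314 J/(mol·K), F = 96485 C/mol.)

ln K = 139.9

E°_cell = -0.26 − (-2.37) = 2.11 V, with n = 2 electrons transferred.
At equilibrium E = 0, so the Nernst equation gives ln K = nFE°/RT = (2)(96485)(2.11)/((8.314)(350)) = 139.92.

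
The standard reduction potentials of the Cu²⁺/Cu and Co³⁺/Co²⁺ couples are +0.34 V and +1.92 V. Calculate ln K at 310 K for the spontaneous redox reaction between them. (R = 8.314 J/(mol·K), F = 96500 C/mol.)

E°_cell = +1.92 − (+0.34) = 1.58 V, with n = 2 electrons transferred.
At equilibrium E = 0, so the Nernst equation gives ln K = nFE°/RT = (2)(96500)(1.58)/((8.314)(310)) = 118.32.

ln K = 118.3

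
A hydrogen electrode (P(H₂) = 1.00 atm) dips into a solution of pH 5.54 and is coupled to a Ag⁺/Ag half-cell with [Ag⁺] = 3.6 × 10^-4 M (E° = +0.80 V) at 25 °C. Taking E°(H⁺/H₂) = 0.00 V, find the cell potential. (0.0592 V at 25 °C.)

The Ag⁺/Ag couple is the cathode, so E°_cell = 0.80 V; n = 2.
[H⁺] = 10^(−5.54) = 2.9 × 10^-6 M, and Q = [H⁺]^2 / ([Ag⁺]^2·P(H₂)) = 6.42 × 10^-5.
E = E° − (0.0592/2) log Q = 0.80 − (0.0592/2)(-4.193) = 0.924 V.

0.92 V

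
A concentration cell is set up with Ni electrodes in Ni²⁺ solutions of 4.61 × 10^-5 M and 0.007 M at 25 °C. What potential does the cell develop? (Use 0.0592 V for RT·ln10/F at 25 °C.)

Both half-cells are Ni²⁺/Ni, so E°_cell = 0. The concentrated side is the cathode; the cell reaction moves Ni²⁺ from high to low concentration with n = 2.
Q = [Ni²⁺]_dilute/[Ni²⁺]_conc = 4.61 × 10^-5/0.007 = 0.00659.
E = 0 − (0.0592/2) log Q = −(0.0592/2)(-2.181) = 0.0646 V.

0.065 V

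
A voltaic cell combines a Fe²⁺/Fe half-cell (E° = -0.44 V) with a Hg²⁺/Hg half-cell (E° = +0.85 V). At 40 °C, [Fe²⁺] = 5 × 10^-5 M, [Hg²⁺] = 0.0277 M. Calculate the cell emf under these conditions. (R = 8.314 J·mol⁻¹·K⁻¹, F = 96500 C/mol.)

The Hg²⁺/Hg couple has the higher reduction potential and acts as the cathode, so E°_cell = +0.85 − (-0.44) = 1.29 V.
Balancing electrons gives n = 2; the reaction quotient is Q = [Fe²⁺]/[Hg²⁺] = 0.00181.
E = E° − (RT/nF) ln Q = 1.29 − (8.314×313)/(2×96500) × (-6.317) = 1.290 + 0.085 = 1.375 V.

1.38 V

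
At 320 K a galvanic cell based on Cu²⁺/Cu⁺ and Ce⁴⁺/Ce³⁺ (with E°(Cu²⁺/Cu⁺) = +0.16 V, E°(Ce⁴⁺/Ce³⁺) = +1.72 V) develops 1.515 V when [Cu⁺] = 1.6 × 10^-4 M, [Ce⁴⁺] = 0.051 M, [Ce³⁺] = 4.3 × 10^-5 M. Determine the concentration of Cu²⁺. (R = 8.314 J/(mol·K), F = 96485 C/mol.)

0.97 M

From the Nernst equation, ln Q = nF(E° − E)/RT = 1×96485×(1.56 − 1.515)/(8.314×320) = 1.632, so Q = 5.11.
With Q = [Cu²⁺]·[Ce³⁺]/([Cu⁺]·[Ce⁴⁺]) and the known concentrations, [Cu²⁺] in the numerator gives [Cu²⁺] = 0.97 M.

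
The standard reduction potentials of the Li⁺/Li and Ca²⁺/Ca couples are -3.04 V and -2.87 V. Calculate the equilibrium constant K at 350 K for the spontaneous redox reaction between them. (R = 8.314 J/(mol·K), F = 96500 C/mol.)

E°_cell = -2.87 − (-3.04) = 0.17 V, with n = 2 electrons transferred.
At equilibrium E = 0, so the Nernst equation gives ln K = nFE°/RT = (2)(96500)(0.17)/((8.314)(350)) = 11.28.
K = e^11.28 = 7.9 × 10^4.

7.9 × 10^4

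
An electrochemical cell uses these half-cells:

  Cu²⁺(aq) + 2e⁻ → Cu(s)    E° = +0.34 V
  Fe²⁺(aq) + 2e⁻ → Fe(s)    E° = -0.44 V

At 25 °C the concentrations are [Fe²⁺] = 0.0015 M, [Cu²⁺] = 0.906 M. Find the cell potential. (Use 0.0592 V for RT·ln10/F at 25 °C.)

The Cu²⁺/Cu couple has the higher reduction potential and acts as the cathode, so E°_cell = +0.34 − (-0.44) = 0.78 V.
Balancing electrons gives n = 2; the reaction quotient is Q = [Fe²⁺]/[Cu²⁺] = 0.00166.
At 25 °C, E = E° − (0.0592/n) log Q = 0.78 − (0.0592/2)(-2.781) = 0.780 + 0.082 = 0.862 V.

0.862 V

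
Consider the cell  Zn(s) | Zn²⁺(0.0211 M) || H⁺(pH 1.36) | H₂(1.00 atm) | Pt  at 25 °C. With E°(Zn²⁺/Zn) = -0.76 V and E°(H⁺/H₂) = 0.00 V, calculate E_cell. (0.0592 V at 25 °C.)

The hydrogen couple is the cathode, so E°_cell = 0.76 V; n = 2.
[H⁺] = 10^(−1.36) = 0.044 M, and Q = [Zn²⁺]·P(H₂) / [H⁺]^2 = 11.1.
E = E° − (0.0592/2) log Q = 0.76 − (0.0592/2)(1.044) = 0.729 V.

0.73 V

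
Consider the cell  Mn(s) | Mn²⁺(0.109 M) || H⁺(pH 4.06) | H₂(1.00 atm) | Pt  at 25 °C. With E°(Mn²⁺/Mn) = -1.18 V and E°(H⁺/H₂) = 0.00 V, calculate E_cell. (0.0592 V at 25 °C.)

The hydrogen couple is the cathode, so E°_cell = 1.18 V; n = 2.
[H⁺] = 10^(−4.06) = 8.7 × 10^-5 M, and Q = [Mn²⁺]·P(H₂) / [H⁺]^2 = 1.44 × 10^7.
E = E° − (0.0592/2) log Q = 1.18 − (0.0592/2)(7.157) = 0.968 V.

0.97 V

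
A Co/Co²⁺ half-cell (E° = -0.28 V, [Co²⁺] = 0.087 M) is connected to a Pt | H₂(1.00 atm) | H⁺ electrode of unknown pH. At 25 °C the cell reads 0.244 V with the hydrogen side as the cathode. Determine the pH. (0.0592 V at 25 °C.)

E°_cell = 0.28 V and n = 2.
log Q = n(E° − E)/0.0592 = 2×(0.28 − 0.244)/0.0592 = 1.216.
With Q = [Co²⁺]·P(H₂) / [H⁺]^2, solving for [H⁺] gives log[H⁺] = -1.138, so pH = 1.14.

pH = 1.14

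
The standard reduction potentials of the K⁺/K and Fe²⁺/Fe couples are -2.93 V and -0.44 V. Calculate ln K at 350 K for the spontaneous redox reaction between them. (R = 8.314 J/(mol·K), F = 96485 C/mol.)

E°_cell = -0.44 − (-2.93) = 2.49 V, with n = 2 electrons transferred.
At equilibrium E = 0, so the Nernst equation gives ln K = nFE°/RT = (2)(96485)(2.49)/((8.314)(350)) = 165.12.

ln K = 165.1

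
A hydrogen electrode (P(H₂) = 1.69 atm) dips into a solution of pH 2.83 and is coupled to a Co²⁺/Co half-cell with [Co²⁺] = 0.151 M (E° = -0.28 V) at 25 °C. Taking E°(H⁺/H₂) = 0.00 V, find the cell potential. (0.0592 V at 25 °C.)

The hydrogen couple is the cathode, so E°_cell = 0.28 V; n = 2.
[H⁺] = 10^(−2.83) = 0.0015 M, and Q = [Co²⁺]·P(H₂) / [H⁺]^2 = 1.17 × 10^5.
E = E° − (0.0592/2) log Q = 0.28 − (0.0592/2)(5.067) = 0.130 V.

0.13 V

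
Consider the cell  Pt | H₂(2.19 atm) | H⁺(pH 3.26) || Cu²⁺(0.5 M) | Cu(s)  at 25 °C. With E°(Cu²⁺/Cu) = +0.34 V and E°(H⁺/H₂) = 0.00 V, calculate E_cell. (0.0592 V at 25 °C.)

The Cu²⁺/Cu couple is the cathode, so E°_cell = 0.34 V; n = 2.
[H⁺] = 10^(−3.26) = 5.5 × 10^-4 M, and Q = [H⁺]^2 / ([Cu²⁺]·P(H₂)) = 2.76 × 10^-7.
E = E° − (0.0592/2) log Q = 0.34 − (0.0592/2)(-6.559) = 0.534 V.

0.53 V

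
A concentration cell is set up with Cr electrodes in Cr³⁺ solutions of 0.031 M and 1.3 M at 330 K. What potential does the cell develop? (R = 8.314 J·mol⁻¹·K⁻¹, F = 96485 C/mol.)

Both half-cells are Cr³⁺/Cr, so E°_cell = 0. The concentrated side is the cathode; the cell reaction moves Cr³⁺ from high to low concentration with n = 3.
Q = [Cr³⁺]_dilute/[Cr³⁺]_conc = 0.031/1.3 = 0.0238.
E = 0 − (RT/nF) ln Q = −((8.314×330)/(3×96485))(-3.736) = 0.0354 V.

0.035 V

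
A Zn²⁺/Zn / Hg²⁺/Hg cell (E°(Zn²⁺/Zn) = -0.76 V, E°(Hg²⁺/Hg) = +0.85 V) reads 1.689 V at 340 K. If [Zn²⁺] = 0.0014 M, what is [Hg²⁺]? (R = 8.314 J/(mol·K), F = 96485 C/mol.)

0.31 M

From the Nernst equation, ln Q = nF(E° − E)/RT = 2×96485×(1.61 − 1.689)/(8.314×340) = -5.393, so Q = 0.00455.
With Q = [Zn²⁺]/[Hg²⁺] and the known concentrations, [Hg²⁺] in the denominator gives [Hg²⁺] = 0.31 M.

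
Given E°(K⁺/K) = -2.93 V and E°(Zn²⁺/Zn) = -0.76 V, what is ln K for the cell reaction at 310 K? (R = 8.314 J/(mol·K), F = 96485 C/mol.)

E°_cell = -0.76 − (-2.93) = 2.17 V, with n = 2 electrons transferred.
At equilibrium E = 0, so the Nernst equation gives ln K = nFE°/RT = (2)(96485)(2.17)/((8.314)(310)) = 162.47.

ln K = 162.5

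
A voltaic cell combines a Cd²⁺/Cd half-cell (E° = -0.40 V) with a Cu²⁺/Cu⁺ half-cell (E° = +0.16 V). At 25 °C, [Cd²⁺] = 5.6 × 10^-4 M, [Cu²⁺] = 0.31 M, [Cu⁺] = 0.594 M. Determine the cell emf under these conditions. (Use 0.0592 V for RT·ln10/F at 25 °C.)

The Cu²⁺/Cu⁺ couple has the higher reduction potential and acts as the cathode, so E°_cell = +0.16 − (-0.40) = 0.56 V.
Balancing electrons gives n = 2; the reaction quotient is Q = [Cd²⁺]·[Cu⁺]^2/[Cu²⁺]^2 = 0.00206.
At 25 °C, E = E° − (0.0592/n) log Q = 0.56 − (0.0592/2)(-2.687) = 0.560 + 0.080 = 0.640 V.

0.640 V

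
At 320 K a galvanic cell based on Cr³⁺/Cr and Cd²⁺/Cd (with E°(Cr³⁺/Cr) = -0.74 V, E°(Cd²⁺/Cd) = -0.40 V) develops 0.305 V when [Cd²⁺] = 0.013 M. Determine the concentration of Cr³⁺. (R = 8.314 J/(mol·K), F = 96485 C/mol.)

0.067 M

From the Nernst equation, ln Q = nF(E° − E)/RT = 6×96485×(0.34 − 0.305)/(8.314×320) = 7.616, so Q = 2030.
With Q = [Cr³⁺]^2/[Cd²⁺]^3 and the known concentrations, [Cr³⁺]^2 in the numerator gives [Cr³⁺] = 0.067 M.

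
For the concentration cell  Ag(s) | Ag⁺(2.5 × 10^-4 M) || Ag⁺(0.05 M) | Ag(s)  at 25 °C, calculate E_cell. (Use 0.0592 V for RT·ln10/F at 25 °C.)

0.14 V

Both half-cells are Ag⁺/Ag, so E°_cell = 0. The concentrated side is the cathode; the cell reaction moves Ag⁺ from high to low concentration with n = 1.
Q = [Ag⁺]_dilute/[Ag⁺]_conc = 2.5 × 10^-4/0.05 = 0.00500.
E = 0 − (0.0592/1) log Q = −(0.0592/1)(-2.301) = 0.1362 V.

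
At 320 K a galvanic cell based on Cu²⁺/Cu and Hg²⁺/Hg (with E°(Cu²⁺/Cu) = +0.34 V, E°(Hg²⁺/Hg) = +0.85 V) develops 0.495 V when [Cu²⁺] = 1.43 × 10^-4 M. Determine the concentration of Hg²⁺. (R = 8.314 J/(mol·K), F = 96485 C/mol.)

From the Nernst equation, ln Q = nF(E° − E)/RT = 2×96485×(0.51 − 0.495)/(8.314×320) = 1.088, so Q = 2.97.
With Q = [Cu²⁺]/[Hg²⁺] and the known concentrations, [Hg²⁺] in the denominator gives [Hg²⁺] = 4.8 × 10^-5 M.

4.8 × 10^-5 M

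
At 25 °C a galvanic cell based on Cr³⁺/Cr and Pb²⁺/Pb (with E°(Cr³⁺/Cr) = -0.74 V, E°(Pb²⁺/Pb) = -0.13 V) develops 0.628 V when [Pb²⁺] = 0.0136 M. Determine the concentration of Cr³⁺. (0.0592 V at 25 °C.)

From the Nernst equation, log Q = n(E° − E)/0.0592 = 6(0.61 − 0.628)/0.0592 = -1.824, so Q = 0.0150.
With Q = [Cr³⁺]^2/[Pb²⁺]^3 and the known concentrations, [Cr³⁺]^2 in the numerator gives [Cr³⁺] = 1.9 × 10^-4 M.

1.9 × 10^-4 M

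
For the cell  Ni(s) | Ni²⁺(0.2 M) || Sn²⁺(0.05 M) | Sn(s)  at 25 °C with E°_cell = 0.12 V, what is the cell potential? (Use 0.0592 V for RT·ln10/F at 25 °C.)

Balancing electrons gives n = 2; the reaction quotient is Q = [Ni²⁺]/[Sn²⁺] = 4.00.
At 25 °C, E = E° − (0.0592/n) log Q = 0.12 − (0.0592/2)(0.602) = 0.120 − 0.018 = 0.102 V.

0.102 V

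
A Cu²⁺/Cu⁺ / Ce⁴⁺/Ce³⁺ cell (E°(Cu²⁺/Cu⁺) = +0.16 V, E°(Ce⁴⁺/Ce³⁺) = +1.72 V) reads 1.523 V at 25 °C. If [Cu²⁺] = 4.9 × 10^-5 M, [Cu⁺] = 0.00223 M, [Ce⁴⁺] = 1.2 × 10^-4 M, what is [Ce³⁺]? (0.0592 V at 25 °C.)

0.023 M

From the Nernst equation, log Q = n(E° − E)/0.0592 = 1(1.56 − 1.523)/0.0592 = 0.625, so Q = 4.22.
With Q = [Cu²⁺]·[Ce³⁺]/([Cu⁺]·[Ce⁴⁺]) and the known concentrations, [Ce³⁺] in the numerator gives [Ce³⁺] = 0.023 M.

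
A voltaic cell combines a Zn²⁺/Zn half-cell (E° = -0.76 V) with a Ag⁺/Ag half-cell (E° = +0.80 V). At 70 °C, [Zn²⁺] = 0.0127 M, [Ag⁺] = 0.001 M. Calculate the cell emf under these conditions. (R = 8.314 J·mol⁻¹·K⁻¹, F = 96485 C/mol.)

1.42 V

The Ag⁺/Ag couple has the higher reduction potential and acts as the cathode, so E°_cell = +0.80 − (-0.76) = 1.56 V.
Balancing electrons gives n = 2; the reaction quotient is Q = [Zn²⁺]/[Ag⁺]^2 = 1.27 × 10^4.
E = E° − (RT/nF) ln Q = 1.56 − (8.314×343)/(2×96485) × (9.449) = 1.560 − 0.140 = 1.420 V.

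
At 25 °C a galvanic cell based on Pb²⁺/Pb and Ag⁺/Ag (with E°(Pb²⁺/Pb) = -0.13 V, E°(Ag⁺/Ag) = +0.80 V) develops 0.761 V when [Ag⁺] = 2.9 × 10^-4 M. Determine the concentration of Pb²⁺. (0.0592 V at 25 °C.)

From the Nernst equation, log Q = n(E° − E)/0.0592 = 2(0.93 − 0.761)/0.0592 = 5.709, so Q = 5.12 × 10^5.
With Q = [Pb²⁺]/[Ag⁺]^2 and the known concentrations, [Pb²⁺] in the numerator gives [Pb²⁺] = 0.043 M.

0.043 M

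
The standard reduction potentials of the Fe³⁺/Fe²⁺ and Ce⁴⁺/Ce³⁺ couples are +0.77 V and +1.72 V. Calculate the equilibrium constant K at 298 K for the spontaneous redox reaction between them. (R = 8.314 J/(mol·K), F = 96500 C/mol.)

1.2 × 10^16

E°_cell = +1.72 − (+0.77) = 0.95 V, with n = 1 electron transferred.
At equilibrium E = 0, so the Nernst equation gives ln K = nFE°/RT = (1)(96500)(0.95)/((8.314)(298)) = 37.00.
K = e^37.00 = 1.2 × 10^16.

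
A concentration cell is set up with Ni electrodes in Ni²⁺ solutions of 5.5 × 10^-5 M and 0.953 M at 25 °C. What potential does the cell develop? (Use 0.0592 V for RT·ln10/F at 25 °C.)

Both half-cells are Ni²⁺/Ni, so E°_cell = 0. The concentrated side is the cathode; the cell reaction moves Ni²⁺ from high to low concentration with n = 2.
Q = [Ni²⁺]_dilute/[Ni²⁺]_conc = 5.5 × 10^-5/0.953 = 5.77 × 10^-5.
E = 0 − (0.0592/2) log Q = −(0.0592/2)(-4.239) = 0.1255 V.

0.13 V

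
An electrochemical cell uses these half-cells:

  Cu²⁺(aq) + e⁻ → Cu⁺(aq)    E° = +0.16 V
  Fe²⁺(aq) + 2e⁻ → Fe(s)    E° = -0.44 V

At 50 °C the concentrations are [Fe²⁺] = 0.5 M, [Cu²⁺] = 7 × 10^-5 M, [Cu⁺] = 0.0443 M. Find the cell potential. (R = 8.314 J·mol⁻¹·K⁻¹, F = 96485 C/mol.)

The Cu²⁺/Cu⁺ couple has the higher reduction potential and acts as the cathode, so E°_cell = +0.16 − (-0.44) = 0.60 V.
Balancing electrons gives n = 2; the reaction quotient is Q = [Fe²⁺]·[Cu⁺]^2/[Cu²⁺]^2 = 2 × 10^5.
E = E° − (RT/nF) ln Q = 0.60 − (8.314×323)/(2×96485) × (12.207) = 0.600 − 0.170 = 0.430 V.

0.430 V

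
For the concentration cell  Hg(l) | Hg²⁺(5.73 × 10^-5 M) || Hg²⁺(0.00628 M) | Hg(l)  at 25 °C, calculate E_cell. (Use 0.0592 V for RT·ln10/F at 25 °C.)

0.060 V

Both half-cells are Hg²⁺/Hg, so E°_cell = 0. The concentrated side is the cathode; the cell reaction moves Hg²⁺ from high to low concentration with n = 2.
Q = [Hg²⁺]_dilute/[Hg²⁺]_conc = 5.73 × 10^-5/0.00628 = 0.00912.
E = 0 − (0.0592/2) log Q = −(0.0592/2)(-2.040) = 0.0604 V.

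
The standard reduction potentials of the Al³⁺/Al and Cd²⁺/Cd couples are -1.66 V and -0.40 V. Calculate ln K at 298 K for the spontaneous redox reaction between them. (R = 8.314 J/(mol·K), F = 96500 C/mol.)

ln K = 294.5

E°_cell = -0.40 − (-1.66) = 1.26 V, with n = 6 electrons transferred.
At equilibrium E = 0, so the Nernst equation gives ln K = nFE°/RT = (6)(96500)(1.26)/((8.314)(298)) = 294.46.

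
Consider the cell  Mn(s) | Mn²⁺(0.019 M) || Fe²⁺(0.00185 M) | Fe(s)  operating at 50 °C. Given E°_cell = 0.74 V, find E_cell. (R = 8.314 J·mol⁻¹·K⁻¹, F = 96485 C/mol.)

Balancing electrons gives n = 2; the reaction quotient is Q = [Mn²⁺]/[Fe²⁺] = 10.3.
E = E° − (RT/nF) ln Q = 0.74 − (8.314×323)/(2×96485) × (2.329) = 0.740 − 0.032 = 0.708 V.

0.708 V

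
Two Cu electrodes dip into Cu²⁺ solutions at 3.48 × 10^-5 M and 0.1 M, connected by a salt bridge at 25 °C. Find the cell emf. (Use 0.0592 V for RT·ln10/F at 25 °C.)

Both half-cells are Cu²⁺/Cu, so E°_cell = 0. The concentrated side is the cathode; the cell reaction moves Cu²⁺ from high to low concentration with n = 2.
Q = [Cu²⁺]_dilute/[Cu²⁺]_conc = 3.48 × 10^-5/0.1 = 3.48 × 10^-4.
E = 0 − (0.0592/2) log Q = −(0.0592/2)(-3.458) = 0.1024 V.

0.10 V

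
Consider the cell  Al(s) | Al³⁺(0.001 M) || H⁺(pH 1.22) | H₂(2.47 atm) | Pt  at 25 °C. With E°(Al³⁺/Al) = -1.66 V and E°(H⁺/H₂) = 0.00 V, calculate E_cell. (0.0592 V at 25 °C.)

1.64 V

The hydrogen couple is the cathode, so E°_cell = 1.66 V; n = 6.
[H⁺] = 10^(−1.22) = 0.060 M, and Q = [Al³⁺]^2·P(H₂)^3 / [H⁺]^6 = 315.
E = E° − (0.0592/6) log Q = 1.66 − (0.0592/6)(2.498) = 1.635 V.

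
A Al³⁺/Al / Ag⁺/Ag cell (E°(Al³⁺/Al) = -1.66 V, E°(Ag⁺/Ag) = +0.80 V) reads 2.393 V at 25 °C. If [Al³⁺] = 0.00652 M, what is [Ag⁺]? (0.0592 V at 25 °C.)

From the Nernst equation, log Q = n(E° − E)/0.0592 = 3(2.46 − 2.393)/0.0592 = 3.395, so Q = 2480.
With Q = [Al³⁺]/[Ag⁺]^3 and the known concentrations, [Ag⁺]^3 in the denominator gives [Ag⁺] = 0.014 M.

0.014 M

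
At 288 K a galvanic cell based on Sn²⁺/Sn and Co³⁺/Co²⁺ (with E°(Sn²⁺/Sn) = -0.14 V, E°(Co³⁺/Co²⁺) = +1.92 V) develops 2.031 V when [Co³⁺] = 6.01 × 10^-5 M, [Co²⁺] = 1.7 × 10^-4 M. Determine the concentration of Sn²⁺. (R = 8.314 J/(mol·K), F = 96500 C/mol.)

1.3 M

From the Nernst equation, ln Q = nF(E° − E)/RT = 2×96500×(2.06 − 2.031)/(8.314×288) = 2.338, so Q = 10.4.
With Q = [Sn²⁺]·[Co²⁺]^2/[Co³⁺]^2 and the known concentrations, [Sn²⁺] in the numerator gives [Sn²⁺] = 1.3 M.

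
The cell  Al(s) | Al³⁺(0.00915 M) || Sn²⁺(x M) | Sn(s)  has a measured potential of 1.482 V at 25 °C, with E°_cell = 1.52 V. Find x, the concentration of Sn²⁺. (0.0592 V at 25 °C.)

From the Nernst equation, log Q = n(E° − E)/0.0592 = 6(1.52 − 1.482)/0.0592 = 3.851, so Q = 7100.
With Q = [Al³⁺]^2/[Sn²⁺]^3 and the known concentrations, [Sn²⁺]^3 in the denominator gives [Sn²⁺] = 0.0023 M.

0.0023 M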